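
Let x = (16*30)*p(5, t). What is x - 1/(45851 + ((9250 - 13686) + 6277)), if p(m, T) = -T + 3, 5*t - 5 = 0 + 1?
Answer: 41205887/47692 ≈ 864.00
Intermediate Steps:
t = 6/5 (t = 1 + (0 + 1)/5 = 1 + (1/5)*1 = 1 + 1/5 = 6/5 ≈ 1.2000)
p(m, T) = 3 - T
x = 864 (x = (16*30)*(3 - 1*6/5) = 480*(3 - 6/5) = 480*(9/5) = 864)
x - 1/(45851 + ((9250 - 13686) + 6277)) = 864 - 1/(45851 + ((9250 - 13686) + 6277)) = 864 - 1/(45851 + (-4436 + 6277)) = 864 - 1/(45851 + 1841) = 864 - 1/47692 = 41205887/47692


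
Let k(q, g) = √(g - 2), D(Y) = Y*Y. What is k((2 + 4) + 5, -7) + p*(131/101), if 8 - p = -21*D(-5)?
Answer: 69823/101 + 3*I ≈ 691.32 + 3.0*I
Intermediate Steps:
D(Y) = Y²
k(q, g) = √(-2 + g)
p = 533 (p = 8 - (-21)*(-5)² = 8 - (-21)*25 = 8 - 1*(-525) = 8 + 525 = 533)
k((2 + 4) + 5, -7) + p*(131/101) = √(-2 - 7) + 533*(131/101) = √(-9) + 533*(131*(1/101)) = 3*I + 533*(131/101) = 3*I + 69823/101 = 69823/101 + 3*I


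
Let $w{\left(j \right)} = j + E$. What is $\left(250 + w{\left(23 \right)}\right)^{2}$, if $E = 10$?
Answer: $80089$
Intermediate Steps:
$w{\left(j \right)} = 10 + j$ ($w{\left(j \right)} = j + 10 = 10 + j$)
$\left(250 + w{\left(23 \right)}\right)^{2} = \left(250 + \left(10 + 23\right)\right)^{2} = \left(250 + 33\right)^{2} = 283^{2} = 80089$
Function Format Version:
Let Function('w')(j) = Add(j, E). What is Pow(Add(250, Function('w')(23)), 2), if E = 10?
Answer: 80089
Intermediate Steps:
Function('w')(j) = Add(10, j) (Function('w')(j) = Add(j, 10) = Add(10, j))
Pow(Add(250, Function('w')(23)), 2) = Pow(Add(250, Add(10, 23)), 2) = Pow(Add(250, 33), 2) = Pow(283, 2) = 80089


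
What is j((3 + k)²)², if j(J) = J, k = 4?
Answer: 2401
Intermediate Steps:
j((3 + k)²)² = ((3 + 4)²)² = (7²)² = 49² = 2401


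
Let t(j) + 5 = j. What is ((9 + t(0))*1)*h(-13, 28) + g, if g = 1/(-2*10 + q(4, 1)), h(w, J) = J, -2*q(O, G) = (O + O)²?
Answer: 5823/52 ≈ 111.98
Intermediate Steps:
t(j) = -5 + j
q(O, G) = -2*O² (q(O, G) = -(O + O)²/2 = -4*O²/2 = -2*O²)
g = -1/52 (g = 1/(-2*10 - 2*4²) = 1/(-20 - 2*16) = 1/(-20 - 32) = 1/(-52) = -1/52 ≈ -0.019231)
((9 + t(0))*1)*h(-13, 28) + g = ((9 + (-5 + 0))*1)*28 - 1/52 = ((9 - 5)*1)*28 - 1/52 = (4*1)*28 - 1/52 = 4*28 - 1/52 = 112 - 1/52 = 5823/52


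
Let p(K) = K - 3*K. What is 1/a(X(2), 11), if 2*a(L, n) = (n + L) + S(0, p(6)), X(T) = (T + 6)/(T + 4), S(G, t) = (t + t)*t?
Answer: 6/901 ≈ 0.0066593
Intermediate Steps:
p(K) = -2*K
S(G, t) = 2*t² (S(G, t) = (2*t)*t = 2*t²)
X(T) = (6 + T)/(4 + T)
a(L, n) = 144 + L/2 + n/2 (a(L, n) = ((n + L) + 2*(-2*6)²)/2 = ((L + n) + 2*(-12)²)/2 = ((L + n) + 2*144)/2 = ((L + n) + 288)/2 = (288 + L + n)/2 = 144 + L/2 + n/2)
1/a(X(2), 11) = 1/(144 + ((6 + 2)/(4 + 2))/2 + (½)*11) = 1/(144 + (8/6)/2 + 11/2) = 1/(144 + ((⅙)*8)/2 + 11/2) = 1/(144 + (½)*(4/3) + 11/2) = 1/(144 + ⅔ + 11/2) = 1/(901/6) = 6/901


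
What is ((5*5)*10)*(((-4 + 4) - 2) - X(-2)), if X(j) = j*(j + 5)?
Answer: 1000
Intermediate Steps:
X(j) = j*(5 + j)
((5*5)*10)*(((-4 + 4) - 2) - X(-2)) = ((5*5)*10)*(((-4 + 4) - 2) - (-2)*(5 - 2)) = (25*10)*((0 - 2) - (-2)*3) = 250*(-2 - 1*(-6)) = 250*(-2 + 6) = 250*4 = 1000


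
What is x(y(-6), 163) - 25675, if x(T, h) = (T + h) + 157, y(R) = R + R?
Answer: -25367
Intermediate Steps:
y(R) = 2*R
x(T, h) = 157 + T + h
x(y(-6), 163) - 25675 = (157 + 2*(-6) + 163) - 25675 = (157 - 12 + 163) - 25675 = 308 - 25675 = -25367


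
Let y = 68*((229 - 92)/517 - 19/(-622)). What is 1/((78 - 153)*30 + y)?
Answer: -160787/358539492 ≈ -0.00044845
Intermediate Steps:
y = 3231258/160787 (y = 68*(137*(1/517) - 19*(-1/622)) = 68*(137/517 + 19/622) = 68*(95037/321574) = 3231258/160787 ≈ 20.096)
1/((78 - 153)*30 + y) = 1/((78 - 153)*30 + 3231258/160787) = 1/(-75*30 + 3231258/160787) = 1/(-2250 + 3231258/160787) = 1/(-358539492/160787) = -160787/358539492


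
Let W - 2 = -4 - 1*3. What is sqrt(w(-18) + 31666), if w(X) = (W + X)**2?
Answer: sqrt(32195) ≈ 179.43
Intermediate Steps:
W = -5 (W = 2 + (-4 - 1*3) = 2 + (-4 - 3) = 2 - 7 = -5)
w(X) = (-5 + X)**2
sqrt(w(-18) + 31666) = sqrt((-5 - 18)**2 + 31666) = sqrt((-23)**2 + 31666) = sqrt(529 + 31666) = sqrt(32195)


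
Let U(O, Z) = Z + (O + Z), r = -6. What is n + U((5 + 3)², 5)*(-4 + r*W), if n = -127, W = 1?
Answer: -867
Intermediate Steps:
U(O, Z) = O + 2*Z
n + U((5 + 3)², 5)*(-4 + r*W) = -127 + ((5 + 3)² + 2*5)*(-4 - 6*1) = -127 + (8² + 10)*(-4 - 6) = -127 + (64 + 10)*(-10) = -127 + 74*(-10) = -127 - 740 = -867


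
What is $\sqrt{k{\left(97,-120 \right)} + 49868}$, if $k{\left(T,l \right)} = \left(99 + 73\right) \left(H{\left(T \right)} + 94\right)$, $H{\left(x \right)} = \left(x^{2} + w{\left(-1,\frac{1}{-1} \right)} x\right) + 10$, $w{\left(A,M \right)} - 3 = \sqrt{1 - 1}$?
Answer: $2 \sqrt{434039} \approx 1317.6$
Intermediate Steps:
$w{\left(A,M \right)} = 3$ ($w{\left(A,M \right)} = 3 + \sqrt{1 - 1} = 3 + \sqrt{0} = 3 + 0 = 3$)
$H{\left(x \right)} = 10 + x^{2} + 3 x$ ($H{\left(x \right)} = \left(x^{2} + 3 x\right) + 10 = 10 + x^{2} + 3 x$)
$k{\left(T,l \right)} = 17888 + 172 T^{2} + 516 T$ ($k{\left(T,l \right)} = \left(99 + 73\right) \left(\left(10 + T^{2} + 3 T\right) + 94\right) = 172 \left(104 + T^{2} + 3 T\right) = 17888 + 172 T^{2} + 516 T$)
$\sqrt{k{\left(97,-120 \right)} + 49868} = \sqrt{\left(17888 + 172 \cdot 97^{2} + 516 \cdot 97\right) + 49868} = \sqrt{\left(17888 + 172 \cdot 9409 + 50052\right) + 49868} = \sqrt{\left(17888 + 1618348 + 50052\right) + 49868} = \sqrt{1686288 + 49868} = \sqrt{1736156} = 2 \sqrt{434039}$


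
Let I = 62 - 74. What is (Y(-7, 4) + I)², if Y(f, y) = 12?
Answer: 0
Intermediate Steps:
I = -12
(Y(-7, 4) + I)² = (12 - 12)² = 0² = 0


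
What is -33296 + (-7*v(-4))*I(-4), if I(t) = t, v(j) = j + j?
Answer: -33520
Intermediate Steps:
v(j) = 2*j
-33296 + (-7*v(-4))*I(-4) = -33296 - 14*(-4)*(-4) = -33296 - 7*(-8)*(-4) = -33296 + 56*(-4) = -33296 - 224 = -33520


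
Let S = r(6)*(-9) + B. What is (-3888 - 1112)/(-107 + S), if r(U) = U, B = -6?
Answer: 5000/167 ≈ 29.940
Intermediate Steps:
S = -60 (S = 6*(-9) - 6 = -54 - 6 = -60)
(-3888 - 1112)/(-107 + S) = (-3888 - 1112)/(-107 - 60) = -5000/(-167) = -5000*(-1/167) = 5000/167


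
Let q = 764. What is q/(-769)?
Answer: -764/769 ≈ -0.99350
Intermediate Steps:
q/(-769) = 764/(-769) = 764*(-1/769) = -764/769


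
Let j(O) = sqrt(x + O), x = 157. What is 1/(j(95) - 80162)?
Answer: -40081/3212972996 - 3*sqrt(7)/3212972996 ≈ -1.2477e-5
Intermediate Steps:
j(O) = sqrt(157 + O)
1/(j(95) - 80162) = 1/(sqrt(157 + 95) - 80162) = 1/(sqrt(252) - 80162) = 1/(6*sqrt(7) - 80162) = 1/(-80162 + 6*sqrt(7))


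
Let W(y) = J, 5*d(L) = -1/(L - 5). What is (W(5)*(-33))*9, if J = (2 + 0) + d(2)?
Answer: -3069/5 ≈ -613.80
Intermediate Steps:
d(L) = -1/(5*(-5 + L)) (d(L) = (-1/(L - 5))/5 = (-1/(-5 + L))/5 = -1/(5*(-5 + L)))
J = 31/15 (J = (2 + 0) - 1/(-25 + 5*2) = 2 - 1/(-25 + 10) = 2 - 1/(-15) = 2 - 1*(-1/15) = 2 + 1/15 = 31/15 ≈ 2.0667)
W(y) = 31/15
(W(5)*(-33))*9 = ((31/15)*(-33))*9 = -341/5*9 = -3069/5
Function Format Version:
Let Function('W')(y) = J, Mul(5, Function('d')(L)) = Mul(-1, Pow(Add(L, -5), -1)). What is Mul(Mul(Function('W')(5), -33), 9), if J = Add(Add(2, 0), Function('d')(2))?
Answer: Rational(-3069, 5) ≈ -613.80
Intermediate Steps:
Function('d')(L) = Mul(Rational(-1, 5), Pow(Add(-5, L), -1)) (Function('d')(L) = Mul(Rational(1, 5), Mul(-1, Pow(Add(L, -5), -1))) = Mul(Rational(1, 5), Mul(-1, Pow(Add(-5, L), -1))) = Mul(Rational(-1, 5), Pow(Add(-5, L), -1)))
J = Rational(31, 15) (J = Add(Add(2, 0), Mul(-1, Pow(Add(-25, Mul(5, 2)), -1))) = Add(2, Mul(-1, Pow(Add(-25, 10), -1))) = Add(2, Mul(-1, Pow(-15, -1))) = Add(2, Mul(-1, Rational(-1, 15))) = Add(2, Rational(1, 15)) = Rational(31, 15) ≈ 2.0667)
Function('W')(y) = Rational(31, 15)
Mul(Mul(Function('W')(5), -33), 9) = Mul(Mul(Rational(31, 15), -33), 9) = Mul(Rational(-341, 5), 9) = Rational(-3069, 5)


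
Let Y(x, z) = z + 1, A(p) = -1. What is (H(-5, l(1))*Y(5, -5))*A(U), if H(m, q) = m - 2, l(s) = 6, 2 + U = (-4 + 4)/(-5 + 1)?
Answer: -28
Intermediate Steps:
U = -2 (U = -2 + (-4 + 4)/(-5 + 1) = -2 + 0/(-4) = -2 + 0*(-¼) = -2 + 0 = -2)
Y(x, z) = 1 + z
H(m, q) = -2 + m
(H(-5, l(1))*Y(5, -5))*A(U) = ((-2 - 5)*(1 - 5))*(-1) = -7*(-4)*(-1) = 28*(-1) = -28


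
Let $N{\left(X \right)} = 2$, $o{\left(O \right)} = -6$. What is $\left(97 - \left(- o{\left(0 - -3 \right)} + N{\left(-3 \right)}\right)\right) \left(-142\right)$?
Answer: $-12638$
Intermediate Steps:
$\left(97 - \left(- o{\left(0 - -3 \right)} + N{\left(-3 \right)}\right)\right) \left(-142\right) = \left(97 - 8\right) \left(-142\right) = 89 \left(-142\right) = -12638$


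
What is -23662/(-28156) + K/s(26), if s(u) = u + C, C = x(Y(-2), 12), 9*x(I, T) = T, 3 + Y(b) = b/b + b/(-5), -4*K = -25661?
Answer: 543823621/2308792 ≈ 235.54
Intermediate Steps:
K = 25661/4 (K = -¼*(-25661) = 25661/4 ≈ 6415.3)
Y(b) = -2 - b/5 (Y(b) = -3 + (b/b + b/(-5)) = -3 + (1 + b*(-⅕)) = -3 + (1 - b/5) = -2 - b/5)
x(I, T) = T/9
C = 4/3 (C = (⅑)*12 = 4/3 ≈ 1.3333)
s(u) = 4/3 + u (s(u) = u + 4/3 = 4/3 + u)
-23662/(-28156) + K/s(26) = -23662/(-28156) + 25661/(4*(4/3 + 26)) = -23662*(-1/28156) + 25661/(4*(82/3)) = 11831/14078 + (25661/4)*(3/82) = 11831/14078 + 76983/328 = 543823621/2308792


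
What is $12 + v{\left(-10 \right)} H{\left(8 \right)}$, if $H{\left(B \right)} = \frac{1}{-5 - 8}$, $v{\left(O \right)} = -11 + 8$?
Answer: $\frac{159}{13} \approx 12.231$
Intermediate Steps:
$v{\left(O \right)} = -3$
$H{\left(B \right)} = - \frac{1}{13}$ ($H{\left(B \right)} = \frac{1}{-13} = - \frac{1}{13}$)
$12 + v{\left(-10 \right)} H{\left(8 \right)} = 12 - - \frac{3}{13} = 12 + \frac{3}{13} = \frac{159}{13}$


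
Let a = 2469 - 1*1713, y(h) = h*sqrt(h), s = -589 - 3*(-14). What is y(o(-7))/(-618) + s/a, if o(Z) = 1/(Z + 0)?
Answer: -547/756 + I*sqrt(7)/30282 ≈ -0.72355 + 8.737e-5*I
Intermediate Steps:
o(Z) = 1/Z
s = -547 (s = -589 + 42 = -547)
y(h) = h**(3/2)
a = 756 (a = 2469 - 1713 = 756)
y(o(-7))/(-618) + s/a = (1/(-7))**(3/2)/(-618) - 547/756 = (-1/7)**(3/2)*(-1/618) - 547*1/756 = -I*sqrt(7)/49*(-1/618) - 547/756 = I*sqrt(7)/30282 - 547/756 = -547/756 + I*sqrt(7)/30282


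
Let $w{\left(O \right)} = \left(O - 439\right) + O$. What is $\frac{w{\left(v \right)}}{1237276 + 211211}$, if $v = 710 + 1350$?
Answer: $\frac{409}{160943} \approx 0.0025413$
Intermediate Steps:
$v = 2060$
$w{\left(O \right)} = -439 + 2 O$ ($w{\left(O \right)} = \left(-439 + O\right) + O = -439 + 2 O$)
$\frac{w{\left(v \right)}}{1237276 + 211211} = \frac{-439 + 2 \cdot 2060}{1237276 + 211211} = \frac{-439 + 4120}{1448487} = 3681 \cdot \frac{1}{1448487} = \frac{409}{160943}$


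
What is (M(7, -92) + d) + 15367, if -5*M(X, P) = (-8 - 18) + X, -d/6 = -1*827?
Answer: 101664/5 ≈ 20333.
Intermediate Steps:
d = 4962 (d = -(-6)*827 = -6*(-827) = 4962)
M(X, P) = 26/5 - X/5 (M(X, P) = -((-8 - 18) + X)/5 = -(-26 + X)/5 = 26/5 - X/5)
(M(7, -92) + d) + 15367 = ((26/5 - ⅕*7) + 4962) + 15367 = ((26/5 - 7/5) + 4962) + 15367 = (19/5 + 4962) + 15367 = 24829/5 + 15367 = 101664/5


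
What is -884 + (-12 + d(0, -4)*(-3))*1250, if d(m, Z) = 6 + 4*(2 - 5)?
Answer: 6616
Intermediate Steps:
d(m, Z) = -6 (d(m, Z) = 6 + 4*(-3) = 6 - 12 = -6)
-884 + (-12 + d(0, -4)*(-3))*1250 = -884 + (-12 - 6*(-3))*1250 = -884 + (-12 + 18)*1250 = -884 + 6*1250 = -884 + 7500 = 6616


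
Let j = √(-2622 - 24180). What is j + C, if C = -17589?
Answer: -17589 + 3*I*√2978 ≈ -17589.0 + 163.71*I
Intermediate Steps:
j = 3*I*√2978 (j = √(-26802) = 3*I*√2978 ≈ 163.71*I)
j + C = 3*I*√2978 - 17589 = -17589 + 3*I*√2978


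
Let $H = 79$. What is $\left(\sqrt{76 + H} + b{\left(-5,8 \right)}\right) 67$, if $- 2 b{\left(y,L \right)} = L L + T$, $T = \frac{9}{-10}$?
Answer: $- \frac{42277}{20} + 67 \sqrt{155} \approx -1279.7$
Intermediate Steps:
$T = - \frac{9}{10}$ ($T = 9 \left(- \frac{1}{10}\right) = - \frac{9}{10} \approx -0.9$)
$b{\left(y,L \right)} = \frac{9}{20} - \frac{L^{2}}{2}$ ($b{\left(y,L \right)} = - \frac{L L - \frac{9}{10}}{2} = - \frac{L^{2} - \frac{9}{10}}{2} = - \frac{- \frac{9}{10} + L^{2}}{2} = \frac{9}{20} - \frac{L^{2}}{2}$)
$\left(\sqrt{76 + H} + b{\left(-5,8 \right)}\right) 67 = \left(\sqrt{76 + 79} + \left(\frac{9}{20} - \frac{8^{2}}{2}\right)\right) 67 = \left(\sqrt{155} + \left(\frac{9}{20} - 32\right)\right) 67 = \left(\sqrt{155} - \frac{631}{20}\right) 67 = \left(- \frac{631}{20} + \sqrt{155}\right) 67 = - \frac{42277}{20} + 67 \sqrt{155}$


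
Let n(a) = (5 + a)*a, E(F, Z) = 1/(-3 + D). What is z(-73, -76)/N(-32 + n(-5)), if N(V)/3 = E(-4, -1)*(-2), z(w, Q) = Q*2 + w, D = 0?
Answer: -225/2 ≈ -112.50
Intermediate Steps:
z(w, Q) = w + 2*Q (z(w, Q) = 2*Q + w = w + 2*Q)
E(F, Z) = -⅓ (E(F, Z) = 1/(-3 + 0) = 1/(-3) = -⅓)
n(a) = a*(5 + a)
N(V) = 2 (N(V) = 3*(-⅓*(-2)) = 3*(⅔) = 2)
z(-73, -76)/N(-32 + n(-5)) = (-73 + 2*(-76))/2 = (-73 - 152)*(½) = -225*½ = -225/2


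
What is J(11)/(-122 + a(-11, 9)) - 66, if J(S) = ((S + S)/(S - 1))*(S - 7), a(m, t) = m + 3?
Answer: -21472/325 ≈ -66.068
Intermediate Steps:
a(m, t) = 3 + m
J(S) = 2*S*(-7 + S)/(-1 + S) (J(S) = ((2*S)/(-1 + S))*(-7 + S) = (2*S/(-1 + S))*(-7 + S) = 2*S*(-7 + S)/(-1 + S))
J(11)/(-122 + a(-11, 9)) - 66 = (2*11*(-7 + 11)/(-1 + 11))/(-122 + (3 - 11)) - 66 = (2*11*4/10)/(-122 - 8) - 66 = (2*11*(⅒)*4)/(-130) - 66 = (44/5)*(-1/130) - 66 = -22/325 - 66 = -21472/325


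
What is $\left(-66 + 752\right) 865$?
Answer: $593390$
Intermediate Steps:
$\left(-66 + 752\right) 865 = 686 \cdot 865 = 593390$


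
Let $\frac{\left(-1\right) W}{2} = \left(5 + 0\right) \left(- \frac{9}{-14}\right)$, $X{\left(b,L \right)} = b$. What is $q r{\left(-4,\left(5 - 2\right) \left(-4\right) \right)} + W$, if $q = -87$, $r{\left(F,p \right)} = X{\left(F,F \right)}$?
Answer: $\frac{2391}{7} \approx 341.57$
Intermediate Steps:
$r{\left(F,p \right)} = F$
$W = - \frac{45}{7}$ ($W = - 2 \left(5 + 0\right) \left(- \frac{9}{-14}\right) = - 2 \cdot 5 \left(\left(-9\right) \left(- \frac{1}{14}\right)\right) = - 2 \cdot 5 \cdot \frac{9}{14} = \left(-2\right) \frac{45}{14} = - \frac{45}{7} \approx -6.4286$)
$q r{\left(-4,\left(5 - 2\right) \left(-4\right) \right)} + W = \left(-87\right) \left(-4\right) - \frac{45}{7} = 348 - \frac{45}{7} = \frac{2391}{7}$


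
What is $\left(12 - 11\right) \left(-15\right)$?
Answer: $-15$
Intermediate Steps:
$\left(12 - 11\right) \left(-15\right) = 1 \left(-15\right) = -15$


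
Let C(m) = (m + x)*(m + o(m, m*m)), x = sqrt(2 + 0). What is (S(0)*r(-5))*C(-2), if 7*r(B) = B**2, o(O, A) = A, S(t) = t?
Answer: 0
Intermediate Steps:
x = sqrt(2) ≈ 1.4142
C(m) = (m + sqrt(2))*(m + m**2) (C(m) = (m + sqrt(2))*(m + m*m) = (m + sqrt(2))*(m + m**2))
r(B) = B**2/7
(S(0)*r(-5))*C(-2) = (0*((1/7)*(-5)**2))*(-2*(-2 + sqrt(2) + (-2)**2 - 2*sqrt(2))) = (0*((1/7)*25))*(-2*(-2 + sqrt(2) + 4 - 2*sqrt(2))) = (0*(25/7))*(-2*(2 - sqrt(2))) = 0*(-4 + 2*sqrt(2)) = 0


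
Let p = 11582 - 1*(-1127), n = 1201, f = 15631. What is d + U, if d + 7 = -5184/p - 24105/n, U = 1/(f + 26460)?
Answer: -17653833710763/642456357319 ≈ -27.479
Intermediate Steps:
p = 12709 (p = 11582 + 1127 = 12709)
U = 1/42091 (U = 1/(15631 + 26460) = 1/42091 ≈ 2.3758e-5)
d = -419420992/15263509 (d = -7 + (-5184/12709 - 24105/1201) = -7 - 312576429/15263509 = -419420992/15263509 ≈ -27.479)
d + U = -419420992/15263509 + 1/42091 = -17653833710763/642456357319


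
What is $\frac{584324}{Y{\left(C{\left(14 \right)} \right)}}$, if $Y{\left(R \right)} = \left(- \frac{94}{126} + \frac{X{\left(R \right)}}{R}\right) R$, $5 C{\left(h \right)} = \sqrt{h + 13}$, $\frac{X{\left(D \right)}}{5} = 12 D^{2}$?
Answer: $\frac{139150917360}{15429263} + \frac{961212980 \sqrt{3}}{15429263} \approx 9126.5$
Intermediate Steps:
$X{\left(D \right)} = 60 D^{2}$ ($X{\left(D \right)} = 5 \cdot 12 D^{2} = 60 D^{2}$)
$C{\left(h \right)} = \frac{\sqrt{13 + h}}{5}$ ($C{\left(h \right)} = \frac{\sqrt{h + 13}}{5} = \frac{\sqrt{13 + h}}{5}$)
$Y{\left(R \right)} = R \left(- \frac{47}{63} + 60 R\right)$ ($Y{\left(R \right)} = \left(- \frac{94}{126} + \frac{60 R^{2}}{R}\right) R = \left(\left(-94\right) \frac{1}{126} + 60 R\right) R = \left(- \frac{47}{63} + 60 R\right) R = R \left(- \frac{47}{63} + 60 R\right)$)
$\frac{584324}{Y{\left(C{\left(14 \right)} \right)}} = \frac{584324}{\frac{1}{63} \frac{\sqrt{13 + 14}}{5} \left(-47 + 3780 \frac{\sqrt{13 + 14}}{5}\right)} = \frac{584324}{\frac{1}{63} \frac{\sqrt{27}}{5} \left(-47 + 3780 \frac{\sqrt{27}}{5}\right)} = \frac{584324}{\frac{1}{63} \frac{3 \sqrt{3}}{5} \left(-47 + 3780 \frac{3 \sqrt{3}}{5}\right)} = \frac{584324}{\frac{1}{63} \frac{3 \sqrt{3}}{5} \left(-47 + 2268 \sqrt{3}\right)} = \frac{584324}{\frac{1}{105} \sqrt{3} \left(-47 + 2268 \sqrt{3}\right)} = 584324 \frac{35 \sqrt{3}}{-47 + 2268 \sqrt{3}} = \frac{20451340 \sqrt{3}}{-47 + 2268 \sqrt{3}}$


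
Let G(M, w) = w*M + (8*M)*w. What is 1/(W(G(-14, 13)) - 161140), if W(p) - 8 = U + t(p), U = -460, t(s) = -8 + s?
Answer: -1/163238 ≈ -6.1260e-6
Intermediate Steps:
G(M, w) = 9*M*w (G(M, w) = M*w + 8*M*w = 9*M*w)
W(p) = -460 + p (W(p) = 8 + (-460 + (-8 + p)) = 8 + (-468 + p) = -460 + p)
1/(W(G(-14, 13)) - 161140) = 1/((-460 + 9*(-14)*13) - 161140) = 1/((-460 - 1638) - 161140) = 1/(-2098 - 161140) = 1/(-163238) = -1/163238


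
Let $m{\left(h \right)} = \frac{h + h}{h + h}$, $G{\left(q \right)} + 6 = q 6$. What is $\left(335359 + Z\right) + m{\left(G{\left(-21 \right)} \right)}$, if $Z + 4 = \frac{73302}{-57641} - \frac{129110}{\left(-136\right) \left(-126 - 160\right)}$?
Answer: $\frac{375929656459757}{1121002168} \approx 3.3535 \cdot 10^{5}$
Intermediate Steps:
$G{\left(q \right)} = -6 + 6 q$ ($G{\left(q \right)} = -6 + q 6 = -6 + 6 q$)
$m{\left(h \right)} = 1$ ($m{\left(h \right)} = \frac{2 h}{2 h} = 2 h \frac{1}{2 h} = 1$)
$Z = - \frac{9630600723}{1121002168}$ ($Z = -4 + \left(\frac{73302}{-57641} - \frac{129110}{\left(-136\right) \left(-126 - 160\right)}\right) = -4 + \left(73302 \left(- \frac{1}{57641}\right) - \frac{129110}{\left(-136\right) \left(-286\right)}\right) = -4 - \left(\frac{73302}{57641} + \frac{129110}{38896}\right) = -4 - \frac{5146592051}{1121002168} = - \frac{9630600723}{1121002168} \approx -8.5911$)
$\left(335359 + Z\right) + m{\left(G{\left(-21 \right)} \right)} = \left(335359 - \frac{9630600723}{1121002168}\right) + 1 = \frac{375928535457589}{1121002168} + 1 = \frac{375929656459757}{1121002168}$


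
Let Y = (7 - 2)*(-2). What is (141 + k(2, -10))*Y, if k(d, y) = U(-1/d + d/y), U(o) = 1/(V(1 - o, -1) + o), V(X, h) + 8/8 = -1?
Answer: -37970/27 ≈ -1406.3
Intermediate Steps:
V(X, h) = -2 (V(X, h) = -1 - 1 = -2)
Y = -10 (Y = 5*(-2) = -10)
U(o) = 1/(-2 + o)
k(d, y) = 1/(-2 - 1/d + d/y) (k(d, y) = 1/(-2 + (-1/d + d/y)) = 1/(-2 - 1/d + d/y))
(141 + k(2, -10))*Y = (141 - 1*2*(-10)/(-10 - 1*2**2 + 2*2*(-10)))*(-10) = (141 - 1*2*(-10)/(-10 - 1*4 - 40))*(-10) = (141 - 1*2*(-10)/(-10 - 4 - 40))*(-10) = (141 - 1*2*(-10)/(-54))*(-10) = (141 - 1*2*(-10)*(-1/54))*(-10) = (141 - 10/27)*(-10) = (3797/27)*(-10) = -37970/27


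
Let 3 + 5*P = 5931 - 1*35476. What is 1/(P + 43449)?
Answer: 5/187697 ≈ 2.6639e-5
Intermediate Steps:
P = -29548/5 (P = -⅗ + (5931 - 1*35476)/5 = -⅗ + (5931 - 35476)/5 = -⅗ + (⅕)*(-29545) = -⅗ - 5909 = -29548/5 ≈ -5909.6)
1/(P + 43449) = 1/(-29548/5 + 43449) = 1/(187697/5) = 5/187697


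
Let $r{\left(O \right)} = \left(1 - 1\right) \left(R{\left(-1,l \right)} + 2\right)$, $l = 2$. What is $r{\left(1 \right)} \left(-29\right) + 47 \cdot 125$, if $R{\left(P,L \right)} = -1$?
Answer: $5875$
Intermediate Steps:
$r{\left(O \right)} = 0$ ($r{\left(O \right)} = \left(1 - 1\right) \left(-1 + 2\right) = 0 \cdot 1 = 0$)
$r{\left(1 \right)} \left(-29\right) + 47 \cdot 125 = 0 \left(-29\right) + 47 \cdot 125 = 0 + 5875 = 5875$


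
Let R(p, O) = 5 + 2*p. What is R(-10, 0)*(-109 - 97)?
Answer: 3090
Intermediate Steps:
R(-10, 0)*(-109 - 97) = (5 + 2*(-10))*(-109 - 97) = (5 - 20)*(-206) = -15*(-206) = 3090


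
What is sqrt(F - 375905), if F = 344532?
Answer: I*sqrt(31373) ≈ 177.12*I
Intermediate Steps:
sqrt(F - 375905) = sqrt(344532 - 375905) = sqrt(-31373) = I*sqrt(31373)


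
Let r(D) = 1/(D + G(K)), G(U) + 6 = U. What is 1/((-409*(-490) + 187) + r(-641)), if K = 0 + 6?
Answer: 641/128582676 ≈ 4.9851e-6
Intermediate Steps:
K = 6
G(U) = -6 + U
r(D) = 1/D (r(D) = 1/(D + (-6 + 6)) = 1/(D + 0) = 1/D)
1/((-409*(-490) + 187) + r(-641)) = 1/((-409*(-490) + 187) + 1/(-641)) = 1/((200410 + 187) - 1/641) = 1/(200597 - 1/641) = 1/(128582676/641) = 641/128582676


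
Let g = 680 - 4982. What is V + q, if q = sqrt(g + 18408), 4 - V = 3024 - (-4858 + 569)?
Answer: -7309 + sqrt(14106) ≈ -7190.2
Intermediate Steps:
V = -7309 (V = 4 - (3024 - (-4858 + 569)) = 4 - (3024 - 1*(-4289)) = 4 - (3024 + 4289) = 4 - 1*7313 = 4 - 7313 = -7309)
g = -4302
q = sqrt(14106) (q = sqrt(-4302 + 18408) = sqrt(14106) ≈ 118.77)
V + q = -7309 + sqrt(14106)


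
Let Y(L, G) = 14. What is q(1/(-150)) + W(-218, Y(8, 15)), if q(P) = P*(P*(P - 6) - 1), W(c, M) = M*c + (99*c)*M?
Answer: -1030049978401/3375000 ≈ -3.0520e+5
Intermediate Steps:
W(c, M) = 100*M*c (W(c, M) = M*c + 99*M*c = 100*M*c)
q(P) = P*(-1 + P*(-6 + P)) (q(P) = P*(P*(-6 + P) - 1) = P*(-1 + P*(-6 + P)))
q(1/(-150)) + W(-218, Y(8, 15)) = (-1 + (1/(-150))**2 - 6/(-150))/(-150) + 100*14*(-218) = -(-1 + (-1/150)**2 - 6*(-1/150))/150 - 305200 = -(-1 + 1/22500 + 1/25)/150 - 305200 = -1/150*(-21599/22500) - 305200 = 21599/3375000 - 305200 = -1030049978401/3375000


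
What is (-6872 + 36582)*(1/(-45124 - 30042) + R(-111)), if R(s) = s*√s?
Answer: -14855/37583 - 3297810*I*√111 ≈ -0.39526 - 3.4745e+7*I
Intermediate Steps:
R(s) = s^(3/2)
(-6872 + 36582)*(1/(-45124 - 30042) + R(-111)) = (-6872 + 36582)*(1/(-45124 - 30042) + (-111)^(3/2)) = 29710*(1/(-75166) - 111*I*√111) = 29710*(-1/75166 - 111*I*√111) = -14855/37583 - 3297810*I*√111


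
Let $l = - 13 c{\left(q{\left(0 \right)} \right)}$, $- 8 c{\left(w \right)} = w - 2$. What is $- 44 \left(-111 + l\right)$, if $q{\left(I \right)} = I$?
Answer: $5027$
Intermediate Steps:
$c{\left(w \right)} = \frac{1}{4} - \frac{w}{8}$ ($c{\left(w \right)} = - \frac{w - 2}{8} = - \frac{-2 + w}{8} = \frac{1}{4} - \frac{w}{8}$)
$l = - \frac{13}{4}$ ($l = - 13 \left(\frac{1}{4} - 0\right) = - 13 \left(\frac{1}{4} + 0\right) = \left(-13\right) \frac{1}{4} = - \frac{13}{4} \approx -3.25$)
$- 44 \left(-111 + l\right) = - 44 \left(-111 - \frac{13}{4}\right) = \left(-44\right) \left(- \frac{457}{4}\right) = 5027$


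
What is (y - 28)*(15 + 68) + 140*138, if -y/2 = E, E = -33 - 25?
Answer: 26624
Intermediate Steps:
E = -58
y = 116 (y = -2*(-58) = 116)
(y - 28)*(15 + 68) + 140*138 = (116 - 28)*(15 + 68) + 140*138 = 88*83 + 19320 = 7304 + 19320 = 26624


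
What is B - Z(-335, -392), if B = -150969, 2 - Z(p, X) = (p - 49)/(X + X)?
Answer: -7397555/49 ≈ -1.5097e+5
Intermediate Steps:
Z(p, X) = 2 - (-49 + p)/(2*X) (Z(p, X) = 2 - (p - 49)/(X + X) = 2 - (-49 + p)/(2*X))
B - Z(-335, -392) = -150969 - (49 - 1*(-335) + 4*(-392))/(2*(-392)) = -150969 - (-1)*(49 + 335 - 1568)/(2*392) = -150969 - (-1)*(-1184)/(2*392) = -150969 - 1*74/49 = -150969 - 74/49 = -7397555/49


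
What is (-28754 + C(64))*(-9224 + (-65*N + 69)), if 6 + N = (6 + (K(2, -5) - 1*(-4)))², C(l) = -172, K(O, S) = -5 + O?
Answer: 345665700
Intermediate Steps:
N = 43 (N = -6 + (6 + ((-5 + 2) - 1*(-4)))² = -6 + (6 + (-3 + 4))² = -6 + (6 + 1)² = -6 + 7² = -6 + 49 = 43)
(-28754 + C(64))*(-9224 + (-65*N + 69)) = (-28754 - 172)*(-9224 + (-65*43 + 69)) = -28926*(-9224 + (-2795 + 69)) = -28926*(-9224 - 2726) = -28926*(-11950) = 345665700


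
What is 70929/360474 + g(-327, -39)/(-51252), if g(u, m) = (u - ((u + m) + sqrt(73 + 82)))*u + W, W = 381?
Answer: 224862151/513194818 - 109*sqrt(155)/17084 ≈ 0.35873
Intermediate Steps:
g(u, m) = 381 + u*(-m - sqrt(155)) (g(u, m) = (u - ((u + m) + sqrt(73 + 82)))*u + 381 = (u - ((m + u) + sqrt(155)))*u + 381 = (u - (m + u + sqrt(155)))*u + 381 = (u + (-m - u - sqrt(155)))*u + 381 = (-m - sqrt(155))*u + 381 = u*(-m - sqrt(155)) + 381 = 381 + u*(-m - sqrt(155)))
70929/360474 + g(-327, -39)/(-51252) = 70929/360474 + (381 - 1*(-39)*(-327) - 1*(-327)*sqrt(155))/(-51252) = 70929*(1/360474) + (381 - 12753 + 327*sqrt(155))*(-1/51252) = 23643/120158 + (-12372 + 327*sqrt(155))*(-1/51252) = 23643/120158 + (1031/4271 - 109*sqrt(155)/17084) = 224862151/513194818 - 109*sqrt(155)/17084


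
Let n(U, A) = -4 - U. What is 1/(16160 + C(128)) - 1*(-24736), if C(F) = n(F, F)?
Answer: 396468609/16028 ≈ 24736.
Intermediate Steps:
C(F) = -4 - F
1/(16160 + C(128)) - 1*(-24736) = 1/(16160 + (-4 - 1*128)) - 1*(-24736) = 1/(16160 + (-4 - 128)) + 24736 = 1/(16160 - 132) + 24736 = 1/16028 + 24736 = 396468609/16028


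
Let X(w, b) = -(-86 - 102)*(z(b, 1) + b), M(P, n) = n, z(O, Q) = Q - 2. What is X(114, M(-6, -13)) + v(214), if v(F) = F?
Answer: -2418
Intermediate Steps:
z(O, Q) = -2 + Q
X(w, b) = -188 + 188*b (X(w, b) = -(-86 - 102)*((-2 + 1) + b) = -(-188)*(-1 + b) = -(188 - 188*b) = -188 + 188*b)
X(114, M(-6, -13)) + v(214) = (-188 + 188*(-13)) + 214 = (-188 - 2444) + 214 = -2632 + 214 = -2418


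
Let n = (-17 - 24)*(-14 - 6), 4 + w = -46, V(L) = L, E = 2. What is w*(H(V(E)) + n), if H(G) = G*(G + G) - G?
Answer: -41300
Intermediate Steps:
w = -50 (w = -4 - 46 = -50)
n = 820 (n = -41*(-20) = 820)
H(G) = -G + 2*G**2 (H(G) = G*(2*G) - G = 2*G**2 - G = -G + 2*G**2)
w*(H(V(E)) + n) = -50*(2*(-1 + 2*2) + 820) = -50*(2*(-1 + 4) + 820) = -50*(2*3 + 820) = -50*(6 + 820) = -50*826 = -41300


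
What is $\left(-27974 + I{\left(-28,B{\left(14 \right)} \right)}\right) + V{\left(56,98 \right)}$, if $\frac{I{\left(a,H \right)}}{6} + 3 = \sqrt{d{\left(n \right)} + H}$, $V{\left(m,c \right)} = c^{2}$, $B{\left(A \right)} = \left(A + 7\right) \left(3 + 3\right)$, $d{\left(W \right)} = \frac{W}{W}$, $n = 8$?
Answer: $-18388 + 6 \sqrt{127} \approx -18320.0$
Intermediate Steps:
$d{\left(W \right)} = 1$
$B{\left(A \right)} = 42 + 6 A$ ($B{\left(A \right)} = \left(7 + A\right) 6 = 42 + 6 A$)
$I{\left(a,H \right)} = -18 + 6 \sqrt{1 + H}$
$\left(-27974 + I{\left(-28,B{\left(14 \right)} \right)}\right) + V{\left(56,98 \right)} = \left(-27974 - \left(18 - 6 \sqrt{1 + \left(42 + 6 \cdot 14\right)}\right)\right) + 98^{2} = \left(-27974 - \left(18 - 6 \sqrt{1 + \left(42 + 84\right)}\right)\right) + 9604 = \left(-27974 - \left(18 - 6 \sqrt{1 + 126}\right)\right) + 9604 = \left(-27974 - \left(18 - 6 \sqrt{127}\right)\right) + 9604 = \left(-27992 + 6 \sqrt{127}\right) + 9604 = -18388 + 6 \sqrt{127}$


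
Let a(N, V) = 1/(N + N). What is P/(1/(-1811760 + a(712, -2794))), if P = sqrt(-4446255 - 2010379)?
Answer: -2579946239*I*sqrt(6456634)/1424 ≈ -4.6037e+9*I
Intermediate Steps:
P = I*sqrt(6456634) (P = sqrt(-6456634) = I*sqrt(6456634) ≈ 2541.0*I)
a(N, V) = 1/(2*N)
P/(1/(-1811760 + a(712, -2794))) = (I*sqrt(6456634))/(1/(-1811760 + (1/2)/712)) = (I*sqrt(6456634))/(1/(-1811760 + (1/2)*(1/712))) = (I*sqrt(6456634))/(1/(-1811760 + 1/1424)) = (I*sqrt(6456634))/(1/(-2579946239/1424)) = (I*sqrt(6456634))/(-1424/2579946239) = (I*sqrt(6456634))*(-2579946239/1424) = -2579946239*I*sqrt(6456634)/1424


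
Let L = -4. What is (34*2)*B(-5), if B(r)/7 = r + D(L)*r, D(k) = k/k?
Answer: -4760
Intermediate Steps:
D(k) = 1
B(r) = 14*r (B(r) = 7*(r + 1*r) = 7*(r + r) = 7*(2*r) = 14*r)
(34*2)*B(-5) = (34*2)*(14*(-5)) = 68*(-70) = -4760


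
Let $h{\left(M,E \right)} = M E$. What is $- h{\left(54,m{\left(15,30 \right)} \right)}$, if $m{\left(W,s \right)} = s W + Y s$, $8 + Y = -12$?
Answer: $8100$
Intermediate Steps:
$Y = -20$ ($Y = -8 - 12 = -20$)
$m{\left(W,s \right)} = - 20 s + W s$ ($m{\left(W,s \right)} = s W - 20 s = W s - 20 s = - 20 s + W s$)
$h{\left(M,E \right)} = E M$
$- h{\left(54,m{\left(15,30 \right)} \right)} = - 30 \left(-20 + 15\right) 54 = - 30 \left(-5\right) 54 = - \left(-150\right) 54 = \left(-1\right) \left(-8100\right) = 8100$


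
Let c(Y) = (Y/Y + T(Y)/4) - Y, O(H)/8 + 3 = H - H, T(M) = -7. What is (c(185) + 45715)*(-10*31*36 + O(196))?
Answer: -509199132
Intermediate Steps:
O(H) = -24 (O(H) = -24 + 8*(H - H) = -24 + 8*0 = -24 + 0 = -24)
c(Y) = -3/4 - Y (c(Y) = (Y/Y - 7/4) - Y = (1 - 7*1/4) - Y = (1 - 7/4) - Y = -3/4 - Y)
(c(185) + 45715)*(-10*31*36 + O(196)) = ((-3/4 - 1*185) + 45715)*(-10*31*36 - 24) = ((-3/4 - 185) + 45715)*(-310*36 - 24) = (-743/4 + 45715)*(-11160 - 24) = (182117/4)*(-11184) = -509199132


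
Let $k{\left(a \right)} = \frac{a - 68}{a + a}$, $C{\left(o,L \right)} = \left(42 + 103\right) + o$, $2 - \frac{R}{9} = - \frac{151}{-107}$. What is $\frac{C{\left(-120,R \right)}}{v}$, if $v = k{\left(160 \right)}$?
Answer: $\frac{2000}{23} \approx 86.957$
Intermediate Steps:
$R = \frac{567}{107}$ ($R = 18 - 9 \left(- \frac{151}{-107}\right) = 18 - 9 \left(\left(-151\right) \left(- \frac{1}{107}\right)\right) = 18 - \frac{1359}{107} = \frac{567}{107} \approx 5.2991$)
$C{\left(o,L \right)} = 145 + o$
$k{\left(a \right)} = \frac{-68 + a}{2 a}$
$v = \frac{23}{80}$ ($v = \frac{-68 + 160}{2 \cdot 160} = \frac{1}{2} \cdot \frac{1}{160} \cdot 92 = \frac{23}{80} \approx 0.2875$)
$\frac{C{\left(-120,R \right)}}{v} = \frac{145 - 120}{\frac{23}{80}} = 25 \cdot \frac{80}{23} = \frac{2000}{23}$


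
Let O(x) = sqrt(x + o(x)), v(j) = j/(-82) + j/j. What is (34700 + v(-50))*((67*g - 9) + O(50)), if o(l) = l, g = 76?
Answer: 7246147238/41 ≈ 1.7674e+8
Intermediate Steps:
v(j) = 1 - j/82 (v(j) = j*(-1/82) + 1 = -j/82 + 1 = 1 - j/82)
O(x) = sqrt(2)*sqrt(x) (O(x) = sqrt(x + x) = sqrt(2*x) = sqrt(2)*sqrt(x))
(34700 + v(-50))*((67*g - 9) + O(50)) = (34700 + (1 - 1/82*(-50)))*((67*76 - 9) + sqrt(2)*sqrt(50)) = (34700 + (1 + 25/41))*((5092 - 9) + sqrt(2)*(5*sqrt(2))) = (34700 + 66/41)*(5083 + 10) = (1422766/41)*5093 = 7246147238/41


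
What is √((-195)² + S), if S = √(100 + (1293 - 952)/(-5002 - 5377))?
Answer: √(4096191449025 + 10379*√10768824861)/10379 ≈ 195.03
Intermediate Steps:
S = √10768824861/10379 (S = √(100 + 341/(-10379)) = √(100 + 341*(-1/10379)) = √(100 - 341/10379) = √(1037559/10379) = √10768824861/10379 ≈ 9.9984)
√((-195)² + S) = √((-195)² + √10768824861/10379) = √(38025 + √10768824861/10379)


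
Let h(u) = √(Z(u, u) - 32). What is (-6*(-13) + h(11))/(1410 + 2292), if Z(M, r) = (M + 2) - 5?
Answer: 13/617 + I*√6/1851 ≈ 0.02107 + 0.0013233*I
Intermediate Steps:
Z(M, r) = -3 + M (Z(M, r) = (2 + M) - 5 = -3 + M)
h(u) = √(-35 + u) (h(u) = √((-3 + u) - 32) = √(-35 + u))
(-6*(-13) + h(11))/(1410 + 2292) = (-6*(-13) + √(-35 + 11))/(1410 + 2292) = (78 + √(-24))/3702 = (78 + 2*I*√6)*(1/3702) = 13/617 + I*√6/1851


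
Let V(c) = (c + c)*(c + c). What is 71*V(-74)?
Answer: 1555184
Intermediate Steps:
V(c) = 4*c² (V(c) = (2*c)*(2*c) = 4*c²)
71*V(-74) = 71*(4*(-74)²) = 71*(4*5476) = 71*21904 = 1555184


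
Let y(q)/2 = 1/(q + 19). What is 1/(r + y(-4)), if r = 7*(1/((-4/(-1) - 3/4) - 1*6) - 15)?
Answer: -165/17723 ≈ -0.0093099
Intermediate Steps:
y(q) = 2/(19 + q) (y(q) = 2/(q + 19) = 2/(19 + q))
r = -1183/11 (r = 7*(1/((-4*(-1) - 3*¼) - 6) - 15) = 7*(1/((4 - ¾) - 6) - 15) = 7*(1/(13/4 - 6) - 15) = 7*(1/(-11/4) - 15) = 7*(-4/11 - 15) = 7*(-169/11) = -1183/11 ≈ -107.55)
1/(r + y(-4)) = 1/(-1183/11 + 2/(19 - 4)) = 1/(-1183/11 + 2/15) = 1/(-17723/165) = -165/17723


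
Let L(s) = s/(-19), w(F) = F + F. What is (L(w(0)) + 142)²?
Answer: 20164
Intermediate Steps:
w(F) = 2*F
L(s) = -s/19 (L(s) = s*(-1/19) = -s/19)
(L(w(0)) + 142)² = (-2*0/19 + 142)² = (-1/19*0 + 142)² = (0 + 142)² = 142² = 20164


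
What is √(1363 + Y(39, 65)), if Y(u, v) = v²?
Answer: 2*√1397 ≈ 74.753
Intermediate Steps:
√(1363 + Y(39, 65)) = √(1363 + 65²) = √(1363 + 4225) = √5588 = 2*√1397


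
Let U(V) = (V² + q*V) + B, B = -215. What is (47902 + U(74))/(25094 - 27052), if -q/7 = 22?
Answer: -3797/178 ≈ -21.331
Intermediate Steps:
q = -154 (q = -7*22 = -154)
U(V) = -215 + V² - 154*V (U(V) = (V² - 154*V) - 215 = -215 + V² - 154*V)
(47902 + U(74))/(25094 - 27052) = (47902 + (-215 + 74² - 154*74))/(25094 - 27052) = (47902 + (-215 + 5476 - 11396))/(-1958) = (47902 - 6135)*(-1/1958) = 41767*(-1/1958) = -3797/178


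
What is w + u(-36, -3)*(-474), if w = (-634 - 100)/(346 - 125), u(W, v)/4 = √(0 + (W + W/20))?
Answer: -734/221 - 5688*I*√105/5 ≈ -3.3213 - 11657.0*I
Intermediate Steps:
u(W, v) = 2*√105*√W/5 (u(W, v) = 4*√(0 + (W + W/20)) = 4*√(0 + 21*W/20) = 4*√(21*W/20) = 4*(√105*√W/10) = 2*√105*√W/5)
w = -734/221 ≈ -3.3213
w + u(-36, -3)*(-474) = -734/221 + (2*√105*√(-36)/5)*(-474) = -734/221 + (2*√105*(6*I)/5)*(-474) = -734/221 + (12*I*√105/5)*(-474) = -734/221 - 5688*I*√105/5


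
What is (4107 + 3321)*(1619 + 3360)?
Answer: 36984012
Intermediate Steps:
(4107 + 3321)*(1619 + 3360) = 7428*4979 = 36984012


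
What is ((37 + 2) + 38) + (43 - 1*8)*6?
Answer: 287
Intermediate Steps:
((37 + 2) + 38) + (43 - 1*8)*6 = (39 + 38) + (43 - 8)*6 = 77 + 35*6 = 77 + 210 = 287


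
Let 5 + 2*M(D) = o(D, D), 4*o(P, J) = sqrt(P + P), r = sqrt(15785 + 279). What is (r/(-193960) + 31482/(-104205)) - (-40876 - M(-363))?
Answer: 2839461057/69470 - sqrt(251)/24245 + 11*I*sqrt(6)/8 ≈ 40873.0 + 3.368*I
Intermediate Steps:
r = 8*sqrt(251) (r = sqrt(16064) = 8*sqrt(251) ≈ 126.74)
o(P, J) = sqrt(2)*sqrt(P)/4 (o(P, J) = sqrt(P + P)/4 = sqrt(2*P)/4 = (sqrt(2)*sqrt(P))/4 = sqrt(2)*sqrt(P)/4)
M(D) = -5/2 + sqrt(2)*sqrt(D)/8 (M(D) = -5/2 + (sqrt(2)*sqrt(D)/4)/2 = -5/2 + sqrt(2)*sqrt(D)/8)
(r/(-193960) + 31482/(-104205)) - (-40876 - M(-363)) = ((8*sqrt(251))/(-193960) + 31482/(-104205)) - (-40876 - (-5/2 + sqrt(2)*sqrt(-363)/8)) = ((8*sqrt(251))*(-1/193960) + 31482*(-1/104205)) - (-40876 - (-5/2 + sqrt(2)*(11*I*sqrt(3))/8)) = (-sqrt(251)/24245 - 10494/34735) - (-40876 - (-5/2 + 11*I*sqrt(6)/8)) = (-10494/34735 - sqrt(251)/24245) - (-40876 + (5/2 - 11*I*sqrt(6)/8)) = (-10494/34735 - sqrt(251)/24245) - (-81747/2 - 11*I*sqrt(6)/8) = (-10494/34735 - sqrt(251)/24245) + (81747/2 + 11*I*sqrt(6)/8) = 2839461057/69470 - sqrt(251)/24245 + 11*I*sqrt(6)/8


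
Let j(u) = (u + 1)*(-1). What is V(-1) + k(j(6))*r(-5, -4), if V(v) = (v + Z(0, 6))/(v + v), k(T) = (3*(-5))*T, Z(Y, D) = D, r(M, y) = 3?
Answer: 625/2 ≈ 312.50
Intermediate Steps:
j(u) = -1 - u (j(u) = (1 + u)*(-1) = -1 - u)
k(T) = -15*T
V(v) = (6 + v)/(2*v) (V(v) = (v + 6)/(v + v) = (6 + v)/((2*v)) = (6 + v)*(1/(2*v)) = (6 + v)/(2*v))
V(-1) + k(j(6))*r(-5, -4) = (½)*(6 - 1)/(-1) - 15*(-1 - 1*6)*3 = (½)*(-1)*5 - 15*(-1 - 6)*3 = -5/2 - 15*(-7)*3 = -5/2 + 105*3 = -5/2 + 315 = 625/2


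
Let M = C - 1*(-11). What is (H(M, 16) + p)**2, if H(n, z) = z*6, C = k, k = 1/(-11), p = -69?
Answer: 729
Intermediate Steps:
k = -1/11 ≈ -0.090909
C = -1/11 ≈ -0.090909
M = 120/11 (M = -1/11 - 1*(-11) = -1/11 + 11 = 120/11 ≈ 10.909)
H(n, z) = 6*z
(H(M, 16) + p)**2 = (6*16 - 69)**2 = (96 - 69)**2 = 27**2 = 729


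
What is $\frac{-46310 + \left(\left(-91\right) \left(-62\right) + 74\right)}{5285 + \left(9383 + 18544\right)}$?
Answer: $- \frac{20297}{16606} \approx -1.2223$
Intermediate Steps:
$\frac{-46310 + \left(\left(-91\right) \left(-62\right) + 74\right)}{5285 + \left(9383 + 18544\right)} = \frac{-46310 + \left(5642 + 74\right)}{5285 + 27927} = \frac{-46310 + 5716}{33212} = \left(-40594\right) \frac{1}{33212} = - \frac{20297}{16606}$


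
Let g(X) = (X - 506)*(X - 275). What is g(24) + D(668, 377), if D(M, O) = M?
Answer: 121650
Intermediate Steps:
g(X) = (-506 + X)*(-275 + X)
g(24) + D(668, 377) = (139150 + 24² - 781*24) + 668 = (139150 + 576 - 18744) + 668 = 120982 + 668 = 121650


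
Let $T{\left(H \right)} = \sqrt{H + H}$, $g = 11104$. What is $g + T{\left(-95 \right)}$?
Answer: $11104 + i \sqrt{190} \approx 11104.0 + 13.784 i$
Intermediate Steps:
$T{\left(H \right)} = \sqrt{2} \sqrt{H}$ ($T{\left(H \right)} = \sqrt{2 H} = \sqrt{2} \sqrt{H}$)
$g + T{\left(-95 \right)} = 11104 + \sqrt{2} \sqrt{-95} = 11104 + \sqrt{2} i \sqrt{95} = 11104 + i \sqrt{190}$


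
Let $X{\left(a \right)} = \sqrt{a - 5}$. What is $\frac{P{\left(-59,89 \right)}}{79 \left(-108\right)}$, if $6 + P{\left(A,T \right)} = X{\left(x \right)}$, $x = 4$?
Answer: $\frac{1}{1422} - \frac{i}{8532} \approx 0.00070324 - 0.00011721 i$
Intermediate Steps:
$X{\left(a \right)} = \sqrt{-5 + a}$
$P{\left(A,T \right)} = -6 + i$ ($P{\left(A,T \right)} = -6 + \sqrt{-5 + 4} = -6 + \sqrt{-1} = -6 + i$)
$\frac{P{\left(-59,89 \right)}}{79 \left(-108\right)} = \frac{-6 + i}{79 \left(-108\right)} = \frac{-6 + i}{-8532} = \left(-6 + i\right) \left(- \frac{1}{8532}\right) = \frac{1}{1422} - \frac{i}{8532}$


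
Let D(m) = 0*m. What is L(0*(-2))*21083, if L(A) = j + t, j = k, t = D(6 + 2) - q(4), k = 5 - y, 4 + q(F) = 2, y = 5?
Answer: 42166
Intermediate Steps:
D(m) = 0
q(F) = -2 (q(F) = -4 + 2 = -2)
k = 0 (k = 5 - 1*5 = 5 - 5 = 0)
t = 2 (t = 0 - 1*(-2) = 0 + 2 = 2)
j = 0
L(A) = 2 (L(A) = 0 + 2 = 2)
L(0*(-2))*21083 = 2*21083 = 42166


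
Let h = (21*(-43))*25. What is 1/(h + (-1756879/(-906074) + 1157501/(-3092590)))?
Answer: -700528847915/15813342610464741 ≈ -4.4300e-5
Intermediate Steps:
h = -22575 (h = -903*25 = -22575)
1/(h + (-1756879/(-906074) + 1157501/(-3092590))) = 1/(-22575 + (-1756879/(-906074) + 1157501/(-3092590))) = 1/(-22575 + (-1756879*(-1/906074) + 1157501*(-1/3092590))) = 1/(-22575 + (1756879/906074 - 1157501/3092590)) = 1/(-22575 + 1096131216384/700528847915) = 1/(-15813342610464741/700528847915) = -700528847915/15813342610464741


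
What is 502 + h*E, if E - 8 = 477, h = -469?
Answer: -226963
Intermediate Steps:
E = 485 (E = 8 + 477 = 485)
502 + h*E = 502 - 469*485 = 502 - 227465 = -226963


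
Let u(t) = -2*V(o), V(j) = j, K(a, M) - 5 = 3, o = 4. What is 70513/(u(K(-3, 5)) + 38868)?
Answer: 70513/38860 ≈ 1.8145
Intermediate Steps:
K(a, M) = 8 (K(a, M) = 5 + 3 = 8)
u(t) = -8 (u(t) = -2*4 = -8)
70513/(u(K(-3, 5)) + 38868) = 70513/(-8 + 38868) = 70513/38860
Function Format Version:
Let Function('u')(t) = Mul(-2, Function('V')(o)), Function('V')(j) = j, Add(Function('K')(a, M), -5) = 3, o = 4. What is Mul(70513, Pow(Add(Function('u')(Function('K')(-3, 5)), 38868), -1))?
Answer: Rational(70513, 38860) ≈ 1.8145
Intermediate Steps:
Function('K')(a, M) = 8 (Function('K')(a, M) = Add(5, 3) = 8)
Function('u')(t) = -8 (Function('u')(t) = Mul(-2, 4) = -8)
Mul(70513, Pow(Add(Function('u')(Function('K')(-3, 5)), 38868), -1)) = Mul(70513, Pow(Add(-8, 38868), -1)) = Mul(70513, Pow(38860, -1)) = Mul(70513, Rational(1, 38860)) = Rational(70513, 38860)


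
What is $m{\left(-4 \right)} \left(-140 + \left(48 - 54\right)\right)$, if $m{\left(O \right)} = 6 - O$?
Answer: $-1460$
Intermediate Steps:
$m{\left(-4 \right)} \left(-140 + \left(48 - 54\right)\right) = \left(6 - -4\right) \left(-140 + \left(48 - 54\right)\right) = \left(6 + 4\right) \left(-140 + \left(48 - 54\right)\right) = 10 \left(-140 - 6\right) = 10 \left(-146\right) = -1460$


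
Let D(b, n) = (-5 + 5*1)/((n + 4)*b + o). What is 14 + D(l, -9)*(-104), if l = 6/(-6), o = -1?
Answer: 14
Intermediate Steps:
l = -1 (l = 6*(-⅙) = -1)
D(b, n) = 0 (D(b, n) = (-5 + 5*1)/((n + 4)*b - 1) = (-5 + 5)/((4 + n)*b - 1) = 0/(b*(4 + n) - 1) = 0/(-1 + b*(4 + n)) = 0)
14 + D(l, -9)*(-104) = 14 + 0*(-104) = 14 + 0 = 14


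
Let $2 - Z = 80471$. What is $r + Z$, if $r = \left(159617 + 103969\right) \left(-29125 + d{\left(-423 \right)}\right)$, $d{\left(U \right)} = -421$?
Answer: $-7787992425$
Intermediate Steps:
$Z = -80469$ ($Z = 2 - 80471 = -80469$)
$r = -7787911956$ ($r = \left(159617 + 103969\right) \left(-29125 - 421\right) = 263586 \left(-29546\right) = -7787911956$)
$r + Z = -7787911956 - 80469 = -7787992425$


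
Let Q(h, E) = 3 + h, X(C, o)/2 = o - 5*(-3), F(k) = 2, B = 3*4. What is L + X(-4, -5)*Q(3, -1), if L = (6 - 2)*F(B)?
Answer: 128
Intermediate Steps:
B = 12
X(C, o) = 30 + 2*o (X(C, o) = 2*(o - 5*(-3)) = 2*(o + 15) = 2*(15 + o) = 30 + 2*o)
L = 8 (L = (6 - 2)*2 = 4*2 = 8)
L + X(-4, -5)*Q(3, -1) = 8 + (30 + 2*(-5))*(3 + 3) = 8 + (30 - 10)*6 = 8 + 20*6 = 8 + 120 = 128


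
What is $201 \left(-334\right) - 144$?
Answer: $-67278$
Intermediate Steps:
$201 \left(-334\right) - 144 = -67134 - 144 = -67278$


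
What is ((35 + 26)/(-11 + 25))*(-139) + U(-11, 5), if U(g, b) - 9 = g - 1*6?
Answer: -8591/14 ≈ -613.64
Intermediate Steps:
U(g, b) = 3 + g (U(g, b) = 9 + (g - 1*6) = 9 + (g - 6) = 9 + (-6 + g) = 3 + g)
((35 + 26)/(-11 + 25))*(-139) + U(-11, 5) = ((35 + 26)/(-11 + 25))*(-139) + (3 - 11) = (61/14)*(-139) - 8 = -8479/14 - 8 = -8591/14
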